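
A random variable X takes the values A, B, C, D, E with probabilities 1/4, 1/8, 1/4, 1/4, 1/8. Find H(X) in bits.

Each probability is a power of 1/2, so log₂(1/p) is an integer.
H = Σ p·log₂(1/p) = 1/4·2 + 1/8·3 + 1/4·2 + 1/4·2 + 1/8·3 = 2.25 bits.

2.25 bits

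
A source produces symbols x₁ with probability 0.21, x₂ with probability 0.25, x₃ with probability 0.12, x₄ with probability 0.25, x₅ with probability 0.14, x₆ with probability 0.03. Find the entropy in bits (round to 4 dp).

2.3888 bits

H = −Σ pᵢ log₂ pᵢ.
−0.21·log₂(0.21) = 0.4728
−0.25·log₂(0.25) = 0.5000
−0.12·log₂(0.12) = 0.3671
−0.25·log₂(0.25) = 0.5000
−0.14·log₂(0.14) = 0.3971
−0.03·log₂(0.03) = 0.1518
Sum ≈ 2.3888 → 2.3888 bits.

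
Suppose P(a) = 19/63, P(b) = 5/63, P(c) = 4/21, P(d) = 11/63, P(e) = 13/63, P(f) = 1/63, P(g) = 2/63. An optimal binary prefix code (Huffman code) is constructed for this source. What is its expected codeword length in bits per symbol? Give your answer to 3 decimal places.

2.476 bits/symbol

Repeatedly combine the two least-probable nodes; the expected code length is the sum of the merged weights.
merge 1/63 + 2/63 → 1/21
merge 1/21 + 5/63 → 8/63
merge 8/63 + 11/63 → 19/63
merge 4/21 + 13/63 → 25/63
merge 19/63 + 19/63 → 38/63
merge 25/63 + 38/63 → 1
L = 1/21 + 8/63 + 19/63 + 25/63 + 38/63 + 1 = 52/21 ≈ 2.476 bits/symbol.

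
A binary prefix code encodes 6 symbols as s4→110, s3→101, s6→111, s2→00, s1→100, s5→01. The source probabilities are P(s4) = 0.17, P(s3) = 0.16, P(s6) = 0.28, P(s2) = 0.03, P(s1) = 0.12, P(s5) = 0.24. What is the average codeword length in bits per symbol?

L̄ = Σ pᵢ·ℓᵢ = 0.17·3 + 0.16·3 + 0.28·3 + 0.03·2 + 0.12·3 + 0.24·2 = 2.73 bits/symbol.

2.73 bits/symbol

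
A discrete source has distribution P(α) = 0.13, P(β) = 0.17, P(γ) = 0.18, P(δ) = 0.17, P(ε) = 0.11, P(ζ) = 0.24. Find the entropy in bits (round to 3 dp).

2.542 bits

H = −Σ pᵢ log₂ pᵢ.
−0.13·log₂(0.13) = 0.3826
−0.17·log₂(0.17) = 0.4346
−0.18·log₂(0.18) = 0.4453
−0.17·log₂(0.17) = 0.4346
−0.11·log₂(0.11) = 0.3503
−0.24·log₂(0.24) = 0.4941
Sum ≈ 2.5415 → 2.542 bits.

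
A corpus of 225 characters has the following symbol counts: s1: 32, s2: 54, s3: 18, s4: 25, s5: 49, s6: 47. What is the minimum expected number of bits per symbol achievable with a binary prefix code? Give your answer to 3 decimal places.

2.524 bits/symbol

Probabilities are the counts divided by 225.
Repeatedly combine the two least-probable nodes; the expected code length is the sum of the merged weights.
merge 2/25 + 1/9 → 43/225
merge 32/225 + 43/225 → 1/3
merge 47/225 + 49/225 → 32/75
merge 6/25 + 1/3 → 43/75
merge 32/75 + 43/75 → 1
L = 43/225 + 1/3 + 32/75 + 43/75 + 1 = 568/225 ≈ 2.524 bits/symbol.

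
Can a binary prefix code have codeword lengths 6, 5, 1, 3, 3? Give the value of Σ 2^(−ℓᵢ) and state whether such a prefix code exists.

0.796875; yes

With common denominator 2^6 = 64: Σ 2^(−ℓᵢ) = 1/64 + 2/64 + 32/64 + 8/64 + 8/64 = 51/64 = 0.796875.
Kraft's inequality requires Σ ≤ 1; here Σ = 0.796875 ≤ 1, so such a prefix code exists.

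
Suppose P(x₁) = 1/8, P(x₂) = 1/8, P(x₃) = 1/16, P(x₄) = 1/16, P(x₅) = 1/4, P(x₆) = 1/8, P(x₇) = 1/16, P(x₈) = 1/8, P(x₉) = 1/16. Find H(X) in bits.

3 bits

Each probability is a power of 1/2, so log₂(1/p) is an integer.
H = Σ p·log₂(1/p) = 1/8·3 + 1/8·3 + 1/16·4 + 1/16·4 + 1/4·2 + 1/8·3 + 1/16·4 + 1/8·3 + 1/16·4 = 3 bits.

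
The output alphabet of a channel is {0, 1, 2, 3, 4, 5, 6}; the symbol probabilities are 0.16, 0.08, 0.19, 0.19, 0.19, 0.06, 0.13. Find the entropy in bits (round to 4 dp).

2.7064 bits

H = −Σ pᵢ log₂ pᵢ.
−0.16·log₂(0.16) = 0.4230
−0.08·log₂(0.08) = 0.2915
−0.19·log₂(0.19) = 0.4552
−0.19·log₂(0.19) = 0.4552
−0.19·log₂(0.19) = 0.4552
−0.06·log₂(0.06) = 0.2435
−0.13·log₂(0.13) = 0.3826
Sum ≈ 2.7064 → 2.7064 bits.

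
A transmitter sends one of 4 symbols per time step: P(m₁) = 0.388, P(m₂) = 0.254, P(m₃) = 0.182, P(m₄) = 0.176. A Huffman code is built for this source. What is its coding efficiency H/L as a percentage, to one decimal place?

97.5%

Entropy H = −Σ p log₂ p ≈ 1.9206 bits.
Huffman merges: 22/125+91/500→179/500; 127/500+179/500→153/250; 97/250+153/250→1. L = 197/100 ≈ 1.9700.
Efficiency = H/L = 1.9206/1.9700 = 97.5%.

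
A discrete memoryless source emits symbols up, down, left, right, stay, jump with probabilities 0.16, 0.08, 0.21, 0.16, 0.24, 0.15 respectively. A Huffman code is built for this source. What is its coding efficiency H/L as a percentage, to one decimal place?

Entropy H = −Σ p log₂ p ≈ 2.5150 bits.
Huffman merges: 2/25+3/20→23/100; 4/25+4/25→8/25; 21/100+23/100→11/25; 6/25+8/25→14/25; 11/25+14/25→1. L = 51/20 ≈ 2.5500.
Efficiency = H/L = 2.5150/2.5500 = 98.6%.

98.6%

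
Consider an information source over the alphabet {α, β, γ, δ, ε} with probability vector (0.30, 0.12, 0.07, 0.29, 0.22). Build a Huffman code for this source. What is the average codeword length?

2.19 bits/symbol

Repeatedly combine the two least-probable nodes; the expected code length is the sum of the merged weights.
merge 7/100 + 3/25 → 19/100
merge 19/100 + 11/50 → 41/100
merge 29/100 + 3/10 → 59/100
merge 41/100 + 59/100 → 1
L = 19/100 + 41/100 + 59/100 + 1 = 219/100 = 2.19 bits/symbol.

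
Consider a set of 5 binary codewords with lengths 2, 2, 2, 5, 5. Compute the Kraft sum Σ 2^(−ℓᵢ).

0.8125

With common denominator 2^5 = 32: Σ 2^(−ℓᵢ) = 8/32 + 8/32 + 8/32 + 1/32 + 1/32 = 26/32 = 0.8125.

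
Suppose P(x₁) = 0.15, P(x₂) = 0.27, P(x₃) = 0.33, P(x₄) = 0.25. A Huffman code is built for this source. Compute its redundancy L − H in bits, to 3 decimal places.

Entropy H = −Σ p log₂ p ≈ 1.9484 bits.
Huffman merges: 3/20+1/4→2/5; 27/100+33/100→3/5; 2/5+3/5→1. L = 2 ≈ 2.0000.
L − H = 2.0000 − 1.9484 = 0.052 bits.

0.052 bits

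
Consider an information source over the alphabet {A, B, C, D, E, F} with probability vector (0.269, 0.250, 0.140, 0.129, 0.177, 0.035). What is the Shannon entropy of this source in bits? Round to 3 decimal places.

H = −Σ pᵢ log₂ pᵢ.
−0.269·log₂(0.269) = 0.5096
−0.250·log₂(0.250) = 0.5000
−0.140·log₂(0.140) = 0.3971
−0.129·log₂(0.129) = 0.3811
−0.177·log₂(0.177) = 0.4422
−0.035·log₂(0.035) = 0.1693
Sum ≈ 2.3993 → 2.399 bits.

2.399 bits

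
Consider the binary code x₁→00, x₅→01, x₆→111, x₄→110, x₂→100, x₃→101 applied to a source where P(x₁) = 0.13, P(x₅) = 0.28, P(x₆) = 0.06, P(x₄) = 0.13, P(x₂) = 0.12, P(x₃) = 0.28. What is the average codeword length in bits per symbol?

2.59 bits/symbol

L̄ = Σ pᵢ·ℓᵢ = 0.13·2 + 0.28·2 + 0.06·3 + 0.13·3 + 0.12·3 + 0.28·3 = 2.59 bits/symbol.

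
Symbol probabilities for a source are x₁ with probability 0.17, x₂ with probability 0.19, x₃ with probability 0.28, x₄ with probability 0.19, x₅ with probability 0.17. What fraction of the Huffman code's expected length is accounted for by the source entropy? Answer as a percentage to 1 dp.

98.0%

Entropy H = −Σ p log₂ p ≈ 2.2938 bits.
Huffman merges: 17/100+17/100→17/50; 19/100+19/100→19/50; 7/25+17/50→31/50; 19/50+31/50→1. L = 117/50 ≈ 2.3400.
Efficiency = H/L = 2.2938/2.3400 = 98.0%.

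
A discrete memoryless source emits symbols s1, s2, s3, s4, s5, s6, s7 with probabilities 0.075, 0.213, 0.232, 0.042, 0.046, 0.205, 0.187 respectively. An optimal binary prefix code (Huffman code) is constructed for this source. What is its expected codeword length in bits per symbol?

2.601 bits/symbol

Repeatedly combine the two least-probable nodes; the expected code length is the sum of the merged weights.
merge 21/500 + 23/500 → 11/125
merge 3/40 + 11/125 → 163/1000
merge 163/1000 + 187/1000 → 7/20
merge 41/200 + 213/1000 → 209/500
merge 29/125 + 7/20 → 291/500
merge 209/500 + 291/500 → 1
L = 11/125 + 163/1000 + 7/20 + 209/500 + 291/500 + 1 = 2601/1000 = 2.601 bits/symbol.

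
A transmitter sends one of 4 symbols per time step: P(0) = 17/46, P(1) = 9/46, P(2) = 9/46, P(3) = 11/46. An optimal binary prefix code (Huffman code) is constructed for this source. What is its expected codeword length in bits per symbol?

Repeatedly combine the two least-probable nodes; the expected code length is the sum of the merged weights.
merge 9/46 + 9/46 → 9/23
merge 11/46 + 17/46 → 14/23
merge 9/23 + 14/23 → 1
L = 9/23 + 14/23 + 1 = 2 bits/symbol.

2 bits/symbol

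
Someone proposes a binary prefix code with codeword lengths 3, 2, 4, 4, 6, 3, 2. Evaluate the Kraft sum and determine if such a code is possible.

With common denominator 2^6 = 64: Σ 2^(−ℓᵢ) = 8/64 + 16/64 + 4/64 + 4/64 + 1/64 + 8/64 + 16/64 = 57/64 = 0.890625.
Kraft's inequality requires Σ ≤ 1; here Σ = 0.890625 ≤ 1, so such a prefix code exists.

0.890625; yes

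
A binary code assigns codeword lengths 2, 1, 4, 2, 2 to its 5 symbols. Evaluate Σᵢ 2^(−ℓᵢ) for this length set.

With common denominator 2^4 = 16: Σ 2^(−ℓᵢ) = 4/16 + 8/16 + 1/16 + 4/16 + 4/16 = 21/16 = 1.3125.

1.3125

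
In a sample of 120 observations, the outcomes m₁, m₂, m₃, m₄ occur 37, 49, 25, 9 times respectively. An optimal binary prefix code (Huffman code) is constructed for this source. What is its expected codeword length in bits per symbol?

Probabilities are the counts divided by 120.
Repeatedly combine the two least-probable nodes; the expected code length is the sum of the merged weights.
merge 3/40 + 5/24 → 17/60
merge 17/60 + 37/120 → 71/120
merge 49/120 + 71/120 → 1
L = 17/60 + 71/120 + 1 = 15/8 = 1.875 bits/symbol.

1.875 bits/symbol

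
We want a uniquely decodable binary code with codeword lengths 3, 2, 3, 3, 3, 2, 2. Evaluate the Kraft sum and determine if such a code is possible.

1.25; no

With common denominator 2^3 = 8: Σ 2^(−ℓᵢ) = 1/8 + 2/8 + 1/8 + 1/8 + 1/8 + 2/8 + 2/8 = 10/8 = 1.25.
Kraft's inequality requires Σ ≤ 1; here Σ = 1.25 > 1, so no such prefix code exists.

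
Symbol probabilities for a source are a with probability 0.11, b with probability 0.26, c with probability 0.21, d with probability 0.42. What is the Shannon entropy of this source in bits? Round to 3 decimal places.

1.854 bits

H = −Σ pᵢ log₂ pᵢ.
−0.11·log₂(0.11) = 0.3503
−0.26·log₂(0.26) = 0.5053
−0.21·log₂(0.21) = 0.4728
−0.42·log₂(0.42) = 0.5256
Sum ≈ 1.8540 → 1.854 bits.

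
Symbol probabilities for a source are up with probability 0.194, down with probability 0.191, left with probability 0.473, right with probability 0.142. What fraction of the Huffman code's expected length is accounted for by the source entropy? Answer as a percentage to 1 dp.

98.2%

Entropy H = −Σ p log₂ p ≈ 1.8259 bits.
Huffman merges: 71/500+191/1000→333/1000; 97/500+333/1000→527/1000; 473/1000+527/1000→1. L = 93/50 ≈ 1.8600.
Efficiency = H/L = 1.8259/1.8600 = 98.2%.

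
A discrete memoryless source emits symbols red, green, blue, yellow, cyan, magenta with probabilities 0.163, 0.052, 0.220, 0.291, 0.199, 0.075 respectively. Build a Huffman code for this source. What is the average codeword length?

2.417 bits/symbol

Repeatedly combine the two least-probable nodes; the expected code length is the sum of the merged weights.
merge 13/250 + 3/40 → 127/1000
merge 127/1000 + 163/1000 → 29/100
merge 199/1000 + 11/50 → 419/1000
merge 29/100 + 291/1000 → 581/1000
merge 419/1000 + 581/1000 → 1
L = 127/1000 + 29/100 + 419/1000 + 581/1000 + 1 = 2417/1000 = 2.417 bits/symbol.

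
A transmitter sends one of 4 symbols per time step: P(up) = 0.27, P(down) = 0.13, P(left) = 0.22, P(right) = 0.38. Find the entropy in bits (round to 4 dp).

H = −Σ pᵢ log₂ pᵢ.
−0.27·log₂(0.27) = 0.5100
−0.13·log₂(0.13) = 0.3826
−0.22·log₂(0.22) = 0.4806
−0.38·log₂(0.38) = 0.5305
Sum ≈ 1.9037 → 1.9037 bits.

1.9037 bits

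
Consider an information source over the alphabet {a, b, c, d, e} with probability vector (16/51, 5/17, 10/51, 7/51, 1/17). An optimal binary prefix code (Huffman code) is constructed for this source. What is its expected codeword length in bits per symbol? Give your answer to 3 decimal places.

Repeatedly combine the two least-probable nodes; the expected code length is the sum of the merged weights.
merge 1/17 + 7/51 → 10/51
merge 10/51 + 10/51 → 20/51
merge 5/17 + 16/51 → 31/51
merge 20/51 + 31/51 → 1
L = 10/51 + 20/51 + 31/51 + 1 = 112/51 ≈ 2.196 bits/symbol.

2.196 bits/symbol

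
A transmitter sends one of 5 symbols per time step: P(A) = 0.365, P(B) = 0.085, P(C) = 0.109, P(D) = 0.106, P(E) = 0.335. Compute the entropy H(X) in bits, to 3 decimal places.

2.053 bits

H = −Σ pᵢ log₂ pᵢ.
−0.365·log₂(0.365) = 0.5307
−0.085·log₂(0.085) = 0.3023
−0.109·log₂(0.109) = 0.3485
−0.106·log₂(0.106) = 0.3432
−0.335·log₂(0.335) = 0.5286
Sum ≈ 2.0533 → 2.053 bits.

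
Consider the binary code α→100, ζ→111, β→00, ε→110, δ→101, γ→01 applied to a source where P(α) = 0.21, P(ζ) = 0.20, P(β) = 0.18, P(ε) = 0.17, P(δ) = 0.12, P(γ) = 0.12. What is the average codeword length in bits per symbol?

2.7 bits/symbol

L̄ = Σ pᵢ·ℓᵢ = 0.21·3 + 0.20·3 + 0.18·2 + 0.17·3 + 0.12·3 + 0.12·2 = 2.7 bits/symbol.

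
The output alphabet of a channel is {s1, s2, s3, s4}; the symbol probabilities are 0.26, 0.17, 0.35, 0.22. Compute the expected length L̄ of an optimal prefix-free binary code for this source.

Repeatedly combine the two least-probable nodes; the expected code length is the sum of the merged weights.
merge 17/100 + 11/50 → 39/100
merge 13/50 + 7/20 → 61/100
merge 39/100 + 61/100 → 1
L = 39/100 + 61/100 + 1 = 2 bits/symbol.

2 bits/symbol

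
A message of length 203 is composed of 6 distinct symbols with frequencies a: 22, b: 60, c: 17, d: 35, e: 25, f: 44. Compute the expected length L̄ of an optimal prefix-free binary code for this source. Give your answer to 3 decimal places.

Probabilities are the counts divided by 203.
Repeatedly combine the two least-probable nodes; the expected code length is the sum of the merged weights.
merge 17/203 + 22/203 → 39/203
merge 25/203 + 5/29 → 60/203
merge 39/203 + 44/203 → 83/203
merge 60/203 + 60/203 → 120/203
merge 83/203 + 120/203 → 1
L = 39/203 + 60/203 + 83/203 + 120/203 + 1 = 505/203 ≈ 2.488 bits/symbol.

2.488 bits/symbol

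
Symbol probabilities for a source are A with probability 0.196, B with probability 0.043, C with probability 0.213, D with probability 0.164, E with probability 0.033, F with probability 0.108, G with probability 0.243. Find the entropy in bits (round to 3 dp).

H = −Σ pᵢ log₂ pᵢ.
−0.196·log₂(0.196) = 0.4608
−0.043·log₂(0.043) = 0.1952
−0.213·log₂(0.213) = 0.4752
−0.164·log₂(0.164) = 0.4278
−0.033·log₂(0.033) = 0.1624
−0.108·log₂(0.108) = 0.3468
−0.243·log₂(0.243) = 0.4960
Sum ≈ 2.5641 → 2.564 bits.

2.564 bits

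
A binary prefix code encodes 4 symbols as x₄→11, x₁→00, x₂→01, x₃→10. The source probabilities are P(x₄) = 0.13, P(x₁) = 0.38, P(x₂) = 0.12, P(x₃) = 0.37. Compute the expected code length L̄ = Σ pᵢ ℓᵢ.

2 bits/symbol

L̄ = Σ pᵢ·ℓᵢ = 0.13·2 + 0.38·2 + 0.12·2 + 0.37·2 = 2 bits/symbol.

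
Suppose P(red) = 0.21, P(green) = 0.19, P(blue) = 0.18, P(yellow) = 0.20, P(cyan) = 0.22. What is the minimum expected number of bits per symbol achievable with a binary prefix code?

Repeatedly combine the two least-probable nodes; the expected code length is the sum of the merged weights.
merge 9/50 + 19/100 → 37/100
merge 1/5 + 21/100 → 41/100
merge 11/50 + 37/100 → 59/100
merge 41/100 + 59/100 → 1
L = 37/100 + 41/100 + 59/100 + 1 = 237/100 = 2.37 bits/symbol.

2.37 bits/symbol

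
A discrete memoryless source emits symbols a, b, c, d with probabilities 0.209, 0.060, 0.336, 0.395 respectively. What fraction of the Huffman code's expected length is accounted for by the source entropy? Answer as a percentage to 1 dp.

Entropy H = −Σ p log₂ p ≈ 1.7736 bits.
Huffman merges: 3/50+209/1000→269/1000; 269/1000+42/125→121/200; 79/200+121/200→1. L = 937/500 ≈ 1.8740.
Efficiency = H/L = 1.7736/1.8740 = 94.6%.

94.6%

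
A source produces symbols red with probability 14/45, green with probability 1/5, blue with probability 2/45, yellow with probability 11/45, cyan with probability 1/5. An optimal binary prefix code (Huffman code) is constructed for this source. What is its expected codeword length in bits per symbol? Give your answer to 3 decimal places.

2.244 bits/symbol

Repeatedly combine the two least-probable nodes; the expected code length is the sum of the merged weights.
merge 2/45 + 1/5 → 11/45
merge 1/5 + 11/45 → 4/9
merge 11/45 + 14/45 → 5/9
merge 4/9 + 5/9 → 1
L = 11/45 + 4/9 + 5/9 + 1 = 101/45 ≈ 2.244 bits/symbol.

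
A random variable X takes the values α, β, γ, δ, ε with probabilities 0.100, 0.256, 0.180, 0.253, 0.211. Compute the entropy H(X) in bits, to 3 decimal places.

H = −Σ pᵢ log₂ pᵢ.
−0.100·log₂(0.100) = 0.3322
−0.256·log₂(0.256) = 0.5032
−0.180·log₂(0.180) = 0.4453
−0.253·log₂(0.253) = 0.5016
−0.211·log₂(0.211) = 0.4736
Sum ≈ 2.2560 → 2.256 bits.

2.256 bits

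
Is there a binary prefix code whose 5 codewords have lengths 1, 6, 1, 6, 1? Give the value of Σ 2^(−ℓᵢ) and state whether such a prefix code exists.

With common denominator 2^6 = 64: Σ 2^(−ℓᵢ) = 32/64 + 1/64 + 32/64 + 1/64 + 32/64 = 98/64 = 1.53125.
Kraft's inequality requires Σ ≤ 1; here Σ = 1.53125 > 1, so no such prefix code exists.

1.53125; no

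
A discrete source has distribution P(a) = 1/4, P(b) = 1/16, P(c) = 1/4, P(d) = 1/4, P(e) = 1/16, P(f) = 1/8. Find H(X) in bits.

Each probability is a power of 1/2, so log₂(1/p) is an integer.
H = Σ p·log₂(1/p) = 1/4·2 + 1/16·4 + 1/4·2 + 1/4·2 + 1/16·4 + 1/8·3 = 2.375 bits.

2.375 bits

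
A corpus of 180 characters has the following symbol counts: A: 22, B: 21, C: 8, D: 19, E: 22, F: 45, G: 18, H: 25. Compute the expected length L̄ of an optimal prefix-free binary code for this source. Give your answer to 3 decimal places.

2.894 bits/symbol

Probabilities are the counts divided by 180.
Repeatedly combine the two least-probable nodes; the expected code length is the sum of the merged weights.
merge 2/45 + 1/10 → 13/90
merge 19/180 + 7/60 → 2/9
merge 11/90 + 11/90 → 11/45
merge 5/36 + 13/90 → 17/60
merge 2/9 + 11/45 → 7/15
merge 1/4 + 17/60 → 8/15
merge 7/15 + 8/15 → 1
L = 13/90 + 2/9 + 11/45 + 17/60 + 7/15 + 8/15 + 1 = 521/180 ≈ 2.894 bits/symbol.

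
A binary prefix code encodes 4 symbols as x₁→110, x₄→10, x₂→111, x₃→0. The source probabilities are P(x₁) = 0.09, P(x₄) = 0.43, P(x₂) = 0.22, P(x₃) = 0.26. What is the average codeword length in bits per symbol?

L̄ = Σ pᵢ·ℓᵢ = 0.09·3 + 0.43·2 + 0.22·3 + 0.26·1 = 2.05 bits/symbol.

2.05 bits/symbol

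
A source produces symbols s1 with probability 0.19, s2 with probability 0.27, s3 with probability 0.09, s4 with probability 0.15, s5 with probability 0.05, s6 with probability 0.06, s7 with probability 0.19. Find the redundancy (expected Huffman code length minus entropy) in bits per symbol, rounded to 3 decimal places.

0.047 bits

Entropy H = −Σ p log₂ p ≈ 2.6033 bits.
Huffman merges: 1/20+3/50→11/100; 9/100+11/100→1/5; 3/20+19/100→17/50; 19/100+1/5→39/100; 27/100+17/50→61/100; 39/100+61/100→1. L = 53/20 ≈ 2.6500.
L − H = 2.6500 − 2.6033 = 0.047 bits.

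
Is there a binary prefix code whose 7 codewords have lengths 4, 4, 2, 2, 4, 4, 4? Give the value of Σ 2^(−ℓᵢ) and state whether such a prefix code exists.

With common denominator 2^4 = 16: Σ 2^(−ℓᵢ) = 1/16 + 1/16 + 4/16 + 4/16 + 1/16 + 1/16 + 1/16 = 13/16 = 0.8125.
Kraft's inequality requires Σ ≤ 1; here Σ = 0.8125 ≤ 1, so such a prefix code exists.

0.8125; yes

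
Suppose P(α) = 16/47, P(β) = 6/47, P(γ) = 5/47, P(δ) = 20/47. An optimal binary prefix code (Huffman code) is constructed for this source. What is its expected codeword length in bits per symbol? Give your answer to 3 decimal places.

Repeatedly combine the two least-probable nodes; the expected code length is the sum of the merged weights.
merge 5/47 + 6/47 → 11/47
merge 11/47 + 16/47 → 27/47
merge 20/47 + 27/47 → 1
L = 11/47 + 27/47 + 1 = 85/47 ≈ 1.809 bits/symbol.

1.809 bits/symbol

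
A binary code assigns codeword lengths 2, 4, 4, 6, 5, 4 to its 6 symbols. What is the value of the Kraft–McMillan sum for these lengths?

0.484375

With common denominator 2^6 = 64: Σ 2^(−ℓᵢ) = 16/64 + 4/64 + 4/64 + 1/64 + 2/64 + 4/64 = 31/64 = 0.484375.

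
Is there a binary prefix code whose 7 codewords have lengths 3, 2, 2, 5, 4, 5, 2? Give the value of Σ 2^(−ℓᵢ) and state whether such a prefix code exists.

1; yes

With common denominator 2^5 = 32: Σ 2^(−ℓᵢ) = 4/32 + 8/32 + 8/32 + 1/32 + 2/32 + 1/32 + 8/32 = 32/32 = 1.
Kraft's inequality requires Σ ≤ 1; here Σ = 1 ≤ 1, so such a prefix code exists.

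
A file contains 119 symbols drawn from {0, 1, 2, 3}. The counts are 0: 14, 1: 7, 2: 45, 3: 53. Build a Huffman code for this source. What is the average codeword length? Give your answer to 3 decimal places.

Probabilities are the counts divided by 119.
Repeatedly combine the two least-probable nodes; the expected code length is the sum of the merged weights.
merge 1/17 + 2/17 → 3/17
merge 3/17 + 45/119 → 66/119
merge 53/119 + 66/119 → 1
L = 3/17 + 66/119 + 1 = 206/119 ≈ 1.731 bits/symbol.

1.731 bits/symbol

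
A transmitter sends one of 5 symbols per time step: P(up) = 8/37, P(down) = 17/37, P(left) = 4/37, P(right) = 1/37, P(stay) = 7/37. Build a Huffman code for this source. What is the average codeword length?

Repeatedly combine the two least-probable nodes; the expected code length is the sum of the merged weights.
merge 1/37 + 4/37 → 5/37
merge 5/37 + 7/37 → 12/37
merge 8/37 + 12/37 → 20/37
merge 17/37 + 20/37 → 1
L = 5/37 + 12/37 + 20/37 + 1 = 2 bits/symbol.

2 bits/symbol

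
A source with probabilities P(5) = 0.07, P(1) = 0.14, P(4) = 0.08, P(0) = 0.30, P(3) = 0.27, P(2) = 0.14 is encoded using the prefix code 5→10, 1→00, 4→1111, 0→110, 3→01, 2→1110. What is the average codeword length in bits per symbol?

L̄ = Σ pᵢ·ℓᵢ = 0.07·2 + 0.14·2 + 0.08·4 + 0.30·3 + 0.27·2 + 0.14·4 = 2.74 bits/symbol.

2.74 bits/symbol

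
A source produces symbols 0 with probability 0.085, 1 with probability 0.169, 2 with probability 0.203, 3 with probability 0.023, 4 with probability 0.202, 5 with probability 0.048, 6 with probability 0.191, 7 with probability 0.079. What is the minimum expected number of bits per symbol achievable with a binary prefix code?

Repeatedly combine the two least-probable nodes; the expected code length is the sum of the merged weights.
merge 23/1000 + 6/125 → 71/1000
merge 71/1000 + 79/1000 → 3/20
merge 17/200 + 3/20 → 47/200
merge 169/1000 + 191/1000 → 9/25
merge 101/500 + 203/1000 → 81/200
merge 47/200 + 9/25 → 119/200
merge 81/200 + 119/200 → 1
L = 71/1000 + 3/20 + 47/200 + 9/25 + 81/200 + 119/200 + 1 = 352/125 = 2.816 bits/symbol.

2.816 bits/symbol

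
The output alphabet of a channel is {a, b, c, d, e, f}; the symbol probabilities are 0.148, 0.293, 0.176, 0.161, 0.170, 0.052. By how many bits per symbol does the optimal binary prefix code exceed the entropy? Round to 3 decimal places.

0.082 bits

Entropy H = −Σ p log₂ p ≈ 2.4486 bits.
Huffman merges: 13/250+37/250→1/5; 161/1000+17/100→331/1000; 22/125+1/5→47/125; 293/1000+331/1000→78/125; 47/125+78/125→1. L = 2531/1000 ≈ 2.5310.
L − H = 2.5310 − 2.4486 = 0.082 bits.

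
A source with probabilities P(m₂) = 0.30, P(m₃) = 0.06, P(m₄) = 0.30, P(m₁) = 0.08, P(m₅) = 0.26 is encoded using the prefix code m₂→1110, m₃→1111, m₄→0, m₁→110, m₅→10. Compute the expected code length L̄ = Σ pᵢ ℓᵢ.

2.5 bits/symbol

L̄ = Σ pᵢ·ℓᵢ = 0.30·4 + 0.06·4 + 0.30·1 + 0.08·3 + 0.26·2 = 2.5 bits/symbol.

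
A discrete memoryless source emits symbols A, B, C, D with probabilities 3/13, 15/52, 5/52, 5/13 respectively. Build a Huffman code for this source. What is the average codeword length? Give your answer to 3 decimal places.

1.942 bits/symbol

Repeatedly combine the two least-probable nodes; the expected code length is the sum of the merged weights.
merge 5/52 + 3/13 → 17/52
merge 15/52 + 17/52 → 8/13
merge 5/13 + 8/13 → 1
L = 17/52 + 8/13 + 1 = 101/52 ≈ 1.942 bits/symbol.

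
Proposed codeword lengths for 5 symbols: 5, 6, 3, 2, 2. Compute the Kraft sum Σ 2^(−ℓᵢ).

With common denominator 2^6 = 64: Σ 2^(−ℓᵢ) = 2/64 + 1/64 + 8/64 + 16/64 + 16/64 = 43/64 = 0.671875.

0.671875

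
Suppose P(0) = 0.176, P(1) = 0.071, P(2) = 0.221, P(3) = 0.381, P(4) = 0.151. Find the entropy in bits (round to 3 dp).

H = −Σ pᵢ log₂ pᵢ.
−0.176·log₂(0.176) = 0.4411
−0.071·log₂(0.071) = 0.2709
−0.221·log₂(0.221) = 0.4813
−0.381·log₂(0.381) = 0.5304
−0.151·log₂(0.151) = 0.4118
Sum ≈ 2.1356 → 2.136 bits.

2.136 bits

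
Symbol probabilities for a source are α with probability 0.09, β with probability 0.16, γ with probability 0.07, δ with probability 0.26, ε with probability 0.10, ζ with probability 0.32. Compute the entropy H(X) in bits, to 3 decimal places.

H = −Σ pᵢ log₂ pᵢ.
−0.09·log₂(0.09) = 0.3127
−0.16·log₂(0.16) = 0.4230
−0.07·log₂(0.07) = 0.2686
−0.26·log₂(0.26) = 0.5053
−0.10·log₂(0.10) = 0.3322
−0.32·log₂(0.32) = 0.5260
Sum ≈ 2.3677 → 2.368 bits.

2.368 bits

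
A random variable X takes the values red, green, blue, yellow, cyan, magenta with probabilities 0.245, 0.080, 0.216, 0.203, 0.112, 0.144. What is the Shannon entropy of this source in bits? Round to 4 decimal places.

H = −Σ pᵢ log₂ pᵢ.
−0.245·log₂(0.245) = 0.4971
−0.080·log₂(0.080) = 0.2915
−0.216·log₂(0.216) = 0.4776
−0.203·log₂(0.203) = 0.4670
−0.112·log₂(0.112) = 0.3537
−0.144·log₂(0.144) = 0.4026
Sum ≈ 2.4895 → 2.4895 bits.

2.4895 bits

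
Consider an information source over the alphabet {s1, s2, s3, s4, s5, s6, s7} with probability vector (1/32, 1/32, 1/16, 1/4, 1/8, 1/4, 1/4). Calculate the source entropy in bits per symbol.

Each probability is a power of 1/2, so log₂(1/p) is an integer.
H = Σ p·log₂(1/p) = 1/32·5 + 1/32·5 + 1/16·4 + 1/4·2 + 1/8·3 + 1/4·2 + 1/4·2 = 2.4375 bits.

2.4375 bits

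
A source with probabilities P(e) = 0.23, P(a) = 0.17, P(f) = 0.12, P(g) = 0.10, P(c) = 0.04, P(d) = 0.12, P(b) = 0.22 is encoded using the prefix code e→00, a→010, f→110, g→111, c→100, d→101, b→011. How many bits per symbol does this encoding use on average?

2.77 bits/symbol

L̄ = Σ pᵢ·ℓᵢ = 0.23·2 + 0.17·3 + 0.12·3 + 0.10·3 + 0.04·3 + 0.12·3 + 0.22·3 = 2.77 bits/symbol.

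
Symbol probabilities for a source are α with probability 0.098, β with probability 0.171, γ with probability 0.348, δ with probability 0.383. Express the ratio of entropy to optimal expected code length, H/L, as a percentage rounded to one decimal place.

Entropy H = −Σ p log₂ p ≈ 1.8243 bits.
Huffman merges: 49/500+171/1000→269/1000; 269/1000+87/250→617/1000; 383/1000+617/1000→1. L = 943/500 ≈ 1.8860.
Efficiency = H/L = 1.8243/1.8860 = 96.7%.

96.7%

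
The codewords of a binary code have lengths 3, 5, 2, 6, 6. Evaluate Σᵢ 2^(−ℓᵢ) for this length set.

0.4375

With common denominator 2^6 = 64: Σ 2^(−ℓᵢ) = 8/64 + 2/64 + 16/64 + 1/64 + 1/64 = 28/64 = 0.4375.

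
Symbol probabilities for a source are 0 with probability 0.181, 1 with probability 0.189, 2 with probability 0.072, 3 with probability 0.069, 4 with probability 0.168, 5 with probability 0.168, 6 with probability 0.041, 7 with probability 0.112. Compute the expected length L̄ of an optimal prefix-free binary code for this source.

2.921 bits/symbol

Repeatedly combine the two least-probable nodes; the expected code length is the sum of the merged weights.
merge 41/1000 + 69/1000 → 11/100
merge 9/125 + 11/100 → 91/500
merge 14/125 + 21/125 → 7/25
merge 21/125 + 181/1000 → 349/1000
merge 91/500 + 189/1000 → 371/1000
merge 7/25 + 349/1000 → 629/1000
merge 371/1000 + 629/1000 → 1
L = 11/100 + 91/500 + 7/25 + 349/1000 + 371/1000 + 629/1000 + 1 = 2921/1000 = 2.921 bits/symbol.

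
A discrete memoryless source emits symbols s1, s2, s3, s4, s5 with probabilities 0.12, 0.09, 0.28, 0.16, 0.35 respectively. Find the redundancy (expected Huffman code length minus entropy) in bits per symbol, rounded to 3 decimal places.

0.063 bits

Entropy H = −Σ p log₂ p ≈ 2.1471 bits.
Huffman merges: 9/100+3/25→21/100; 4/25+21/100→37/100; 7/25+7/20→63/100; 37/100+63/100→1. L = 221/100 ≈ 2.2100.
L − H = 2.2100 − 2.1471 = 0.063 bits.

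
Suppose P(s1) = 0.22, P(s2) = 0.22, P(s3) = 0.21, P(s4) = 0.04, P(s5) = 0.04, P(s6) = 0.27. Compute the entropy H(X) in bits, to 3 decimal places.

H = −Σ pᵢ log₂ pᵢ.
−0.22·log₂(0.22) = 0.4806
−0.22·log₂(0.22) = 0.4806
−0.21·log₂(0.21) = 0.4728
−0.04·log₂(0.04) = 0.1858
−0.04·log₂(0.04) = 0.1858
−0.27·log₂(0.27) = 0.5100
Sum ≈ 2.3155 → 2.315 bits.

2.315 bits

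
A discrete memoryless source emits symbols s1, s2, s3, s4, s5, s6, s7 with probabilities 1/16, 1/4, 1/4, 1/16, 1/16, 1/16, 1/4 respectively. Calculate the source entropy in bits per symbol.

2.5 bits

Each probability is a power of 1/2, so log₂(1/p) is an integer.
H = Σ p·log₂(1/p) = 1/16·4 + 1/4·2 + 1/4·2 + 1/16·4 + 1/16·4 + 1/16·4 + 1/4·2 = 2.5 bits.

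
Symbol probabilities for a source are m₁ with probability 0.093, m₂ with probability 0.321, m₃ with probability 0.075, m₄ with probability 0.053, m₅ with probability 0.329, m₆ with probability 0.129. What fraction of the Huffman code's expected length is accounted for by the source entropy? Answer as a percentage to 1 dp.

96.2%

Entropy H = −Σ p log₂ p ≈ 2.2586 bits.
Huffman merges: 53/1000+3/40→16/125; 93/1000+16/125→221/1000; 129/1000+221/1000→7/20; 321/1000+329/1000→13/20; 7/20+13/20→1. L = 2349/1000 ≈ 2.3490.
Efficiency = H/L = 2.2586/2.3490 = 96.2%.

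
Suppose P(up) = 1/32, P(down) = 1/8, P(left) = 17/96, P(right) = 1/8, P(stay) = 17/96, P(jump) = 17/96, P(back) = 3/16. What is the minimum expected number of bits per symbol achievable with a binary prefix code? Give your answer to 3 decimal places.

Repeatedly combine the two least-probable nodes; the expected code length is the sum of the merged weights.
merge 1/32 + 1/8 → 5/32
merge 1/8 + 5/32 → 9/32
merge 17/96 + 17/96 → 17/48
merge 17/96 + 3/16 → 35/96
merge 9/32 + 17/48 → 61/96
merge 35/96 + 61/96 → 1
L = 5/32 + 9/32 + 17/48 + 35/96 + 61/96 + 1 = 67/24 ≈ 2.792 bits/symbol.

2.792 bits/symbol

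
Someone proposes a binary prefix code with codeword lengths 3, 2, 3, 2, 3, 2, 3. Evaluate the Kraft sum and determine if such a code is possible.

With common denominator 2^3 = 8: Σ 2^(−ℓᵢ) = 1/8 + 2/8 + 1/8 + 2/8 + 1/8 + 2/8 + 1/8 = 10/8 = 1.25.
Kraft's inequality requires Σ ≤ 1; here Σ = 1.25 > 1, so no such prefix code exists.

1.25; no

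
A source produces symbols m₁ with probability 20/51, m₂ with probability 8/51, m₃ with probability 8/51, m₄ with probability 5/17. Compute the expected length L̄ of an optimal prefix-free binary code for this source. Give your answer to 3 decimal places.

1.922 bits/symbol

Repeatedly combine the two least-probable nodes; the expected code length is the sum of the merged weights.
merge 8/51 + 8/51 → 16/51
merge 5/17 + 16/51 → 31/51
merge 20/51 + 31/51 → 1
L = 16/51 + 31/51 + 1 = 98/51 ≈ 1.922 bits/symbol.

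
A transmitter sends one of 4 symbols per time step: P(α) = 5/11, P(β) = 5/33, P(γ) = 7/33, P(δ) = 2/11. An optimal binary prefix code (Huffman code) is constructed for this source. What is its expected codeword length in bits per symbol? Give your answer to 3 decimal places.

1.879 bits/symbol

Repeatedly combine the two least-probable nodes; the expected code length is the sum of the merged weights.
merge 5/33 + 2/11 → 1/3
merge 7/33 + 1/3 → 6/11
merge 5/11 + 6/11 → 1
L = 1/3 + 6/11 + 1 = 62/33 ≈ 1.879 bits/symbol.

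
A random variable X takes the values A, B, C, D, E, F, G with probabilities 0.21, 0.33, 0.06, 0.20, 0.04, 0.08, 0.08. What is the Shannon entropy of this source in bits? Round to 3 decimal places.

2.477 bits

H = −Σ pᵢ log₂ pᵢ.
−0.21·log₂(0.21) = 0.4728
−0.33·log₂(0.33) = 0.5278
−0.06·log₂(0.06) = 0.2435
−0.20·log₂(0.20) = 0.4644
−0.04·log₂(0.04) = 0.1858
−0.08·log₂(0.08) = 0.2915
−0.08·log₂(0.08) = 0.2915
Sum ≈ 2.4773 → 2.477 bits.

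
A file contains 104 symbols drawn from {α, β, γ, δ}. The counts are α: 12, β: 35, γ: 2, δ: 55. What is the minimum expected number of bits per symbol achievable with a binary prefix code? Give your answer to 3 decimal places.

1.606 bits/symbol

Probabilities are the counts divided by 104.
Repeatedly combine the two least-probable nodes; the expected code length is the sum of the merged weights.
merge 1/52 + 3/26 → 7/52
merge 7/52 + 35/104 → 49/104
merge 49/104 + 55/104 → 1
L = 7/52 + 49/104 + 1 = 167/104 ≈ 1.606 bits/symbol.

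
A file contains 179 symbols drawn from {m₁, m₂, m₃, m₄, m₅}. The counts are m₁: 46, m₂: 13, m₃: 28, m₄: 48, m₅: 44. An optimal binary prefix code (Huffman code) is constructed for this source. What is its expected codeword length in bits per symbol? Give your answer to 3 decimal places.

Probabilities are the counts divided by 179.
Repeatedly combine the two least-probable nodes; the expected code length is the sum of the merged weights.
merge 13/179 + 28/179 → 41/179
merge 41/179 + 44/179 → 85/179
merge 46/179 + 48/179 → 94/179
merge 85/179 + 94/179 → 1
L = 41/179 + 85/179 + 94/179 + 1 = 399/179 ≈ 2.229 bits/symbol.

2.229 bits/symbol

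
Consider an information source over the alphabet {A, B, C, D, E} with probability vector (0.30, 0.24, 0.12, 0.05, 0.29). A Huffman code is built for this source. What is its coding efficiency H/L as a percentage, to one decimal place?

97.5%

Entropy H = −Σ p log₂ p ≈ 2.1163 bits.
Huffman merges: 1/20+3/25→17/100; 17/100+6/25→41/100; 29/100+3/10→59/100; 41/100+59/100→1. L = 217/100 ≈ 2.1700.
Efficiency = H/L = 2.1163/2.1700 = 97.5%.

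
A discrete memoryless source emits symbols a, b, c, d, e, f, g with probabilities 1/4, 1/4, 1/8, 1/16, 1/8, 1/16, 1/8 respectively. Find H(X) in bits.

Each probability is a power of 1/2, so log₂(1/p) is an integer.
H = Σ p·log₂(1/p) = 1/4·2 + 1/4·2 + 1/8·3 + 1/16·4 + 1/8·3 + 1/16·4 + 1/8·3 = 2.625 bits.

2.625 bits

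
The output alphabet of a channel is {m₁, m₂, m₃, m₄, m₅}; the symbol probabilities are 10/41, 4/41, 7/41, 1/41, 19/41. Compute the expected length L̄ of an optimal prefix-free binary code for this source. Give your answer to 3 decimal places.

1.951 bits/symbol

Repeatedly combine the two least-probable nodes; the expected code length is the sum of the merged weights.
merge 1/41 + 4/41 → 5/41
merge 5/41 + 7/41 → 12/41
merge 10/41 + 12/41 → 22/41
merge 19/41 + 22/41 → 1
L = 5/41 + 12/41 + 22/41 + 1 = 80/41 ≈ 1.951 bits/symbol.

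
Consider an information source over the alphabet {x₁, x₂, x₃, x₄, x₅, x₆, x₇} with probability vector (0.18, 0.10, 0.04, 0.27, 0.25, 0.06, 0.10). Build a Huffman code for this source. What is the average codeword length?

2.58 bits/symbol

Repeatedly combine the two least-probable nodes; the expected code length is the sum of the merged weights.
merge 1/25 + 3/50 → 1/10
merge 1/10 + 1/10 → 1/5
merge 1/10 + 9/50 → 7/25
merge 1/5 + 1/4 → 9/20
merge 27/100 + 7/25 → 11/20
merge 9/20 + 11/20 → 1
L = 1/10 + 1/5 + 7/25 + 9/20 + 11/20 + 1 = 129/50 = 2.58 bits/symbol.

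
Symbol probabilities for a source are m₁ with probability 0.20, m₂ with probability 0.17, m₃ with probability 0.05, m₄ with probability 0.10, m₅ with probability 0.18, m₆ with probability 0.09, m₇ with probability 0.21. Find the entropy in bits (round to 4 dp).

2.6780 bits

H = −Σ pᵢ log₂ pᵢ.
−0.20·log₂(0.20) = 0.4644
−0.17·log₂(0.17) = 0.4346
−0.05·log₂(0.05) = 0.2161
−0.10·log₂(0.10) = 0.3322
−0.18·log₂(0.18) = 0.4453
−0.09·log₂(0.09) = 0.3127
−0.21·log₂(0.21) = 0.4728
Sum ≈ 2.6780 → 2.6780 bits.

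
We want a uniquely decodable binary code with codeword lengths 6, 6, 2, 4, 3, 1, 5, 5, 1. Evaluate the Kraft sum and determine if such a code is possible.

1.53125; no

With common denominator 2^6 = 64: Σ 2^(−ℓᵢ) = 1/64 + 1/64 + 16/64 + 4/64 + 8/64 + 32/64 + 2/64 + 2/64 + 32/64 = 98/64 = 1.53125.
Kraft's inequality requires Σ ≤ 1; here Σ = 1.53125 > 1, so no such prefix code exists.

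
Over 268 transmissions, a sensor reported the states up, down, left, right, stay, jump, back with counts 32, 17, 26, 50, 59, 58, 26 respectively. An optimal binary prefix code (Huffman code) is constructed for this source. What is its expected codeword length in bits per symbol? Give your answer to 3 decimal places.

2.724 bits/symbol

Probabilities are the counts divided by 268.
Repeatedly combine the two least-probable nodes; the expected code length is the sum of the merged weights.
merge 17/268 + 13/134 → 43/268
merge 13/134 + 8/67 → 29/134
merge 43/268 + 25/134 → 93/268
merge 29/134 + 29/134 → 29/67
merge 59/268 + 93/268 → 38/67
merge 29/67 + 38/67 → 1
L = 43/268 + 29/134 + 93/268 + 29/67 + 38/67 + 1 = 365/134 ≈ 2.724 bits/symbol.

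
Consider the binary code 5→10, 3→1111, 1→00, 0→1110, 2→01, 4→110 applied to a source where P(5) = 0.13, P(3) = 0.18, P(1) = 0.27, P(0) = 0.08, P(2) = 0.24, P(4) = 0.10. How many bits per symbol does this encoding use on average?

2.62 bits/symbol

L̄ = Σ pᵢ·ℓᵢ = 0.13·2 + 0.18·4 + 0.27·2 + 0.08·4 + 0.24·2 + 0.10·3 = 2.62 bits/symbol.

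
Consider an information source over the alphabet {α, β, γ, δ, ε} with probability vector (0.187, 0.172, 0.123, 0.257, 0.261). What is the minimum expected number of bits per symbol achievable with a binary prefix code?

2.295 bits/symbol

Repeatedly combine the two least-probable nodes; the expected code length is the sum of the merged weights.
merge 123/1000 + 43/250 → 59/200
merge 187/1000 + 257/1000 → 111/250
merge 261/1000 + 59/200 → 139/250
merge 111/250 + 139/250 → 1
L = 59/200 + 111/250 + 139/250 + 1 = 459/200 = 2.295 bits/symbol.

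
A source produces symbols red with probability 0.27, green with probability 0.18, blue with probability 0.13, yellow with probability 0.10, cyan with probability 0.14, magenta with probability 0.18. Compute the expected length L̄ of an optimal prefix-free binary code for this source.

Repeatedly combine the two least-probable nodes; the expected code length is the sum of the merged weights.
merge 1/10 + 13/100 → 23/100
merge 7/50 + 9/50 → 8/25
merge 9/50 + 23/100 → 41/100
merge 27/100 + 8/25 → 59/100
merge 41/100 + 59/100 → 1
L = 23/100 + 8/25 + 41/100 + 59/100 + 1 = 51/20 = 2.55 bits/symbol.

2.55 bits/symbol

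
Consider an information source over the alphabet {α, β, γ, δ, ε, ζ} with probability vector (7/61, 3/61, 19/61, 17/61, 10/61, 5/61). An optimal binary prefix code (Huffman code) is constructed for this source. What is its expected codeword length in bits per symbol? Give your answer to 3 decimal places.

Repeatedly combine the two least-probable nodes; the expected code length is the sum of the merged weights.
merge 3/61 + 5/61 → 8/61
merge 7/61 + 8/61 → 15/61
merge 10/61 + 15/61 → 25/61
merge 17/61 + 19/61 → 36/61
merge 25/61 + 36/61 → 1
L = 8/61 + 15/61 + 25/61 + 36/61 + 1 = 145/61 ≈ 2.377 bits/symbol.

2.377 bits/symbol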